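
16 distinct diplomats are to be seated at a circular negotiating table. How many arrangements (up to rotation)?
Circular: fix one position, arrange the rest. (16-1)! = 1307674368000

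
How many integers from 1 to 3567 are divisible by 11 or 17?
⌊3567/11⌋ + ⌊3567/17⌋ - ⌊3567/187⌋ = 324 + 209 - 19 = 514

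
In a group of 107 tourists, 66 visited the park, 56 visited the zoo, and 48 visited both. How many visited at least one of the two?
|A∪B| = |A| + |B| - |A∩B| = 66 + 56 - 48 = 74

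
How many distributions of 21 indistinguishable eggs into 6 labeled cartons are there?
C(21+6-1, 6-1) = C(26, 5) = 65780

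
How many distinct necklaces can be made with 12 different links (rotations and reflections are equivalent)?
(12-1)!/2 = 39916800/2 = 19958400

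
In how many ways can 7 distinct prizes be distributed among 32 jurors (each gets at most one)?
P(32,7) = 32!/(32-7)! = 16963914240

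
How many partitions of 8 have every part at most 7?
Let r_j(i) = number of partitions of i into parts ≤ j, for i = 0..8. r_1(i) = 1 for all i; r_j(i) = r_{j-1}(i) + r_j(i-j). Rows j = 2..7: ≤2: 1 1 2 2 3 3 4 4 5; ≤3: 1 1 2 3 4 5 7 8 10; ≤4: 1 1 2 3 5 6 9 11 15; ≤5: 1 1 2 3 5 7 10 13 18; ≤6: 1 1 2 3 5 7 11 14 20; ≤7: 1 1 2 3 5 7 11 15 21. r_7(8) = 21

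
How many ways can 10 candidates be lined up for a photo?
10! = 3628800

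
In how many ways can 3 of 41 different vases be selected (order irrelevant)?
C(41,3) = 41!/(3!×38!) = 10660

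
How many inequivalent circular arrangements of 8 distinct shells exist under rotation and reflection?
(8-1)!/2 = 5040/2 = 2520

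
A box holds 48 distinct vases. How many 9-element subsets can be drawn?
C(48,9) = 48!/(9!×39!) = 1677106640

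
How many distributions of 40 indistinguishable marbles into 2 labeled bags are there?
C(40+2-1, 2-1) = C(41, 1) = 41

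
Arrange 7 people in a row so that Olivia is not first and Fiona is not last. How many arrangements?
By inclusion-exclusion: 7! - 2×(7-1)! + (7-2)! = 5040 - 1440 + 120 = 3720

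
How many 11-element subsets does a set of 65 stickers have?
C(65,11) = 65!/(11!×54!) = 895068996640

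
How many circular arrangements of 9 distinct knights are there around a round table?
Circular: fix one position, arrange the rest. (9-1)! = 40320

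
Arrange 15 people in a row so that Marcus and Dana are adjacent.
Treat as block: (15-1)! × 2! = 87178291200 × 2 = 174356582400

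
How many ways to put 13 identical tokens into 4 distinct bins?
C(13+4-1, 4-1) = C(16, 3) = 560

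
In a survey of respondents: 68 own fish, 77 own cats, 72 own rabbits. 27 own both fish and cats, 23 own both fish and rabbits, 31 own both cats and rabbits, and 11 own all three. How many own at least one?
|A∪B∪C| = 68+77+72-27-23-31+11 = 147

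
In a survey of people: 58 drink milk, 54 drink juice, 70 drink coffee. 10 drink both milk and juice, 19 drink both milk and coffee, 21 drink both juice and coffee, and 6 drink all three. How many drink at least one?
|A∪B∪C| = 58+54+70-10-19-21+6 = 138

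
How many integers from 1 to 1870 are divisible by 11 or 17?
⌊1870/11⌋ + ⌊1870/17⌋ - ⌊1870/187⌋ = 170 + 110 - 10 = 270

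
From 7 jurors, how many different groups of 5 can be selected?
C(7,5) = 7!/(5!×2!) = 21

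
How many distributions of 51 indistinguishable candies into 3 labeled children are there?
C(51+3-1, 3-1) = C(53, 2) = 1378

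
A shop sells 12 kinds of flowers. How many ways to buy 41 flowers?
C(41+12-1, 12-1) = C(52, 11) = 60403728840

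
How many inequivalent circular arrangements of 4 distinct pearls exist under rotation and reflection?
(4-1)!/2 = 6/2 = 3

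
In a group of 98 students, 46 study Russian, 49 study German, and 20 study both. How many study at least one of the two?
|A∪B| = |A| + |B| - |A∩B| = 46 + 49 - 20 = 75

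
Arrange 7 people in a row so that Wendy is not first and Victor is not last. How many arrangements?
By inclusion-exclusion: 7! - 2×(7-1)! + (7-2)! = 5040 - 1440 + 120 = 3720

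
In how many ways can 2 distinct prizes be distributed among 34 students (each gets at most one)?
P(34,2) = 34!/(34-2)! = 1122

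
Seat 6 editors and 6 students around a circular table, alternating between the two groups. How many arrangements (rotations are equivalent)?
Fix one of the editors: (6-1)! ways for the remaining editors, × 6! ways for the students = 120 × 720 = 86400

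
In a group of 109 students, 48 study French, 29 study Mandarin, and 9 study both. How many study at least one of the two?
|A∪B| = |A| + |B| - |A∩B| = 48 + 29 - 9 = 68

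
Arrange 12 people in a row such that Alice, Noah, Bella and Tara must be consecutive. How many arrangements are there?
Treat the 4 as one block: (12-4+1)! × 4! = 362880 × 24 = 8709120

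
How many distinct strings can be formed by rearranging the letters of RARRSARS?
8! / (2! × 2! × 4!) = 420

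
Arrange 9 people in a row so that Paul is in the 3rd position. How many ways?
Fix one position: (9-1)! = 40320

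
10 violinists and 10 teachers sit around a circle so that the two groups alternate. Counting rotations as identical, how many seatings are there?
Fix one of the violinists: (10-1)! ways for the remaining violinists, × 10! ways for the teachers = 362880 × 3628800 = 1316818944000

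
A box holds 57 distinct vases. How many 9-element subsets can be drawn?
C(57,9) = 57!/(9!×48!) = 8996462475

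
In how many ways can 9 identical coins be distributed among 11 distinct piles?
C(9+11-1, 11-1) = C(19, 10) = 92378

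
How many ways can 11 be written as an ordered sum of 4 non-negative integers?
C(11+4-1, 4-1) = C(14, 3) = 364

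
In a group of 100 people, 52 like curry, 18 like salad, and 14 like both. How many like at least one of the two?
|A∪B| = |A| + |B| - |A∩B| = 52 + 18 - 14 = 56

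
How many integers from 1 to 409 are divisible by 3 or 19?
⌊409/3⌋ + ⌊409/19⌋ - ⌊409/57⌋ = 136 + 21 - 7 = 150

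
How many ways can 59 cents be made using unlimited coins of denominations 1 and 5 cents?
Coefficient of x^59 in 1/(1-x^1) · 1/(1-x^5). Use j coins of 5 for j = 0..⌊59/5⌋ = 11, the rest in 1s: 11 + 1 = 12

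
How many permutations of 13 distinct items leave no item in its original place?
!13 = Σ_{j=0}^{13} (-1)^j·13!/j! = 6227020800 - 6227020800 + 3113510400 - 1037836800 + 259459200 - 51891840 + 8648640 - 1235520 + 154440 - 17160 + 1716 - 156 + 13 - 1 = 2290792932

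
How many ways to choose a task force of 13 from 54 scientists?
C(54,13) = 54!/(13!×41!) = 1108176102180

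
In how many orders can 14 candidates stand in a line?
14! = 87178291200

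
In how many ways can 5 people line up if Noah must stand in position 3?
Fix one position: (5-1)! = 24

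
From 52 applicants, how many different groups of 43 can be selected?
C(52,43) = 52!/(43!×9!) = 3679075400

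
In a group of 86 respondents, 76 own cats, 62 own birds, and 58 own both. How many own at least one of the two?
|A∪B| = |A| + |B| - |A∩B| = 76 + 62 - 58 = 80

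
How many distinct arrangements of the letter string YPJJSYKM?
8! / (1! × 1! × 1! × 1! × 2! × 2!) = 10080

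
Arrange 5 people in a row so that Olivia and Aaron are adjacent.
Treat as block: (5-1)! × 2! = 24 × 2 = 48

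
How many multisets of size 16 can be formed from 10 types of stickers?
C(16+10-1, 10-1) = C(25, 9) = 2042975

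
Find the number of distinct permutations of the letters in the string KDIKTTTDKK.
10! / (1! × 4! × 3! × 2!) = 12600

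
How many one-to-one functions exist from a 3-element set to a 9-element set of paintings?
P(9,3) = 9!/(9-3)! = 504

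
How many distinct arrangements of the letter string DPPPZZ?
6! / (3! × 2! × 1!) = 60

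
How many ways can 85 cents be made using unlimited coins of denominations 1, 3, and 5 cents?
Coefficient of x^85 in 1/(1-x^1) · 1/(1-x^3) · 1/(1-x^5). Case on j = number of 5-cent coins (j = 0..17); remainder r = 85 - 5j is made from {1,3} in ⌊r/3⌋+1 ways. r = 85, 80, 75, 70, 65, 60, 55, 50, 45, 40, 35, 30, 25, 20, 15, 10, 5, 0 → 29 + 27 + 26 + 24 + 22 + 21 + 19 + 17 + 16 + 14 + 12 + 11 + 9 + 7 + 6 + 4 + 2 + 1 = 267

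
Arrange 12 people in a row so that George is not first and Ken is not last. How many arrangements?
By inclusion-exclusion: 12! - 2×(12-1)! + (12-2)! = 479001600 - 79833600 + 3628800 = 402796800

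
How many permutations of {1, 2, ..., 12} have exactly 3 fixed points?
Choose the 3 fixed points C(12,3) = 220, derange the rest: !9 = Σ_{j=0}^{9} (-1)^j·9!/j! = 362880 - 362880 + 181440 - 60480 + 15120 - 3024 + 504 - 72 + 9 - 1 = 133496. Product = 220 × 133496 = 29369120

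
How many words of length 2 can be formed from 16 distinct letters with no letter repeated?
P(16,2) = 16!/(16-2)! = 240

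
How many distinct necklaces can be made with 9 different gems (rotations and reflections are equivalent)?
(9-1)!/2 = 40320/2 = 20160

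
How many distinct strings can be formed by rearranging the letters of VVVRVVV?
7! / (6! × 1!) = 7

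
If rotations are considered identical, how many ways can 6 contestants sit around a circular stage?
Circular: fix one position, arrange the rest. (6-1)! = 120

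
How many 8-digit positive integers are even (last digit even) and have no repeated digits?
Last∈{0,2,4,6,8}. Last=0: 181440. Last nonzero: 4×8×P(8,6) = 645120. Total = 826560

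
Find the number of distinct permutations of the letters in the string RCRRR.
5! / (4! × 1!) = 5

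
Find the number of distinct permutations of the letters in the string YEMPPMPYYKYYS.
13! / (5! × 1! × 2! × 3! × 1! × 1!) = 4324320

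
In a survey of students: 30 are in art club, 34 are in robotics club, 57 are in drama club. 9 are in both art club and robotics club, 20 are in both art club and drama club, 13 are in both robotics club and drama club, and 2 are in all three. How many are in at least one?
|A∪B∪C| = 30+34+57-9-20-13+2 = 81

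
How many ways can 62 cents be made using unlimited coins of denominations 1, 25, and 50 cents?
Coefficient of x^62 in 1/(1-x^1) · 1/(1-x^25) · 1/(1-x^50). Case on j = number of 50-cent coins (j = 0..1); remainder r = 62 - 50j is made from {1,25} in ⌊r/25⌋+1 ways. r = 62, 12 → 3 + 1 = 4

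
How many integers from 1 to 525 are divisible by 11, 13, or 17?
⌊525/11⌋+⌊525/13⌋+⌊525/17⌋ - ⌊525/143⌋-⌊525/187⌋-⌊525/221⌋ + ⌊525/2431⌋ = 47+40+30 - 3-2-2 + 0 = 110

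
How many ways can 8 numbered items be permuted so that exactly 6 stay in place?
Choose the 6 fixed points C(8,6) = 28, derange the rest: !2 = Σ_{j=0}^{2} (-1)^j·2!/j! = 2 - 2 + 1 = 1. Product = 28 × 1 = 28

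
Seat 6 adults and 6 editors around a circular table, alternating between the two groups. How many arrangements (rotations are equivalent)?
Fix one of the adults: (6-1)! ways for the remaining adults, × 6! ways for the editors = 120 × 720 = 86400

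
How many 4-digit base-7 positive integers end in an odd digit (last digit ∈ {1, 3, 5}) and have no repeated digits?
Last∈{1,3,5}. Last=0: 0. Last nonzero: 3×5×P(5,2) = 300. Total = 300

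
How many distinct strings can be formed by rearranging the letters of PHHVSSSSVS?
10! / (2! × 5! × 1! × 2!) = 7560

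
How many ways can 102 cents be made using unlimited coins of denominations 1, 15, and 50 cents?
Coefficient of x^102 in 1/(1-x^1) · 1/(1-x^15) · 1/(1-x^50). Case on j = number of 50-cent coins (j = 0..2); remainder r = 102 - 50j is made from {1,15} in ⌊r/15⌋+1 ways. r = 102, 52, 2 → 7 + 4 + 1 = 12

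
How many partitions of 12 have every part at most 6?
Let r_j(i) = number of partitions of i into parts ≤ j, for i = 0..12. r_1(i) = 1 for all i; r_j(i) = r_{j-1}(i) + r_j(i-j). Rows j = 2..6: ≤2: 1 1 2 2 3 3 4 4 5 5 6 6 7; ≤3: 1 1 2 3 4 5 7 8 10 12 14 16 19; ≤4: 1 1 2 3 5 6 9 11 15 18 23 27 34; ≤5: 1 1 2 3 5 7 10 13 18 23 30 37 47; ≤6: 1 1 2 3 5 7 11 14 20 26 35 44 58. r_6(12) = 58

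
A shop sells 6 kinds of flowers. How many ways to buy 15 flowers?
C(15+6-1, 6-1) = C(20, 5) = 15504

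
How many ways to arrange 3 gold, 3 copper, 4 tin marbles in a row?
10! / (3! × 3! × 4!) = 4200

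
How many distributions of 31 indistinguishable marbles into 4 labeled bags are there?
C(31+4-1, 4-1) = C(34, 3) = 5984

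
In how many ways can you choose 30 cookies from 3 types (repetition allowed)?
C(30+3-1, 3-1) = C(32, 2) = 496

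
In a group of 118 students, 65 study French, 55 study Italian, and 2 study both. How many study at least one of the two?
|A∪B| = |A| + |B| - |A∩B| = 65 + 55 - 2 = 118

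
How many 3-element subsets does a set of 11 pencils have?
C(11,3) = 11!/(3!×8!) = 165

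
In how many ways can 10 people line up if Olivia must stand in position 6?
Fix one position: (10-1)! = 362880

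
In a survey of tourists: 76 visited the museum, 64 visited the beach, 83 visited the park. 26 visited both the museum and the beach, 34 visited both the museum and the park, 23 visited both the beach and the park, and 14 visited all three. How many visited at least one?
|A∪B∪C| = 76+64+83-26-34-23+14 = 154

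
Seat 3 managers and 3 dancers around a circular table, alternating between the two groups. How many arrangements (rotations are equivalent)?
Fix one of the managers: (3-1)! ways for the remaining managers, × 3! ways for the dancers = 2 × 6 = 12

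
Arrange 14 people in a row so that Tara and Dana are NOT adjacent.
Total - adjacent = 14! - (14-1)!×2 = 87178291200 - 12454041600 = 74724249600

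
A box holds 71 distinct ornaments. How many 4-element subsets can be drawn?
C(71,4) = 71!/(4!×67!) = 971635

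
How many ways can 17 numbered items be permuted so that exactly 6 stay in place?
Choose the 6 fixed points C(17,6) = 12376, derange the rest: !11 = Σ_{j=0}^{11} (-1)^j·11!/j! = 39916800 - 39916800 + 19958400 - 6652800 + 1663200 - 332640 + 55440 - 7920 + 990 - 110 + 11 - 1 = 14684570. Product = 12376 × 14684570 = 181736238320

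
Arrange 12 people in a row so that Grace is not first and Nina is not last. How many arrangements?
By inclusion-exclusion: 12! - 2×(12-1)! + (12-2)! = 479001600 - 79833600 + 3628800 = 402796800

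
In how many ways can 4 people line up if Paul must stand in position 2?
Fix one position: (4-1)! = 6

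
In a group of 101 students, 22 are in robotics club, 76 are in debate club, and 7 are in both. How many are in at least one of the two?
|A∪B| = |A| + |B| - |A∩B| = 22 + 76 - 7 = 91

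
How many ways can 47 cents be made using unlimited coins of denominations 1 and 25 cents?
Coefficient of x^47 in 1/(1-x^1) · 1/(1-x^25). Use j coins of 25 for j = 0..⌊47/25⌋ = 1, the rest in 1s: 1 + 1 = 2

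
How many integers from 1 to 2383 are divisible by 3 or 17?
⌊2383/3⌋ + ⌊2383/17⌋ - ⌊2383/51⌋ = 794 + 140 - 46 = 888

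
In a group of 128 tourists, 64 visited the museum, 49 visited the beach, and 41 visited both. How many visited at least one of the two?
|A∪B| = |A| + |B| - |A∩B| = 64 + 49 - 41 = 72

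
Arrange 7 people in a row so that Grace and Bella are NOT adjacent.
Total - adjacent = 7! - (7-1)!×2 = 5040 - 1440 = 3600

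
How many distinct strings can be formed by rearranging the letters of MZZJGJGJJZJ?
11! / (1! × 2! × 3! × 5!) = 27720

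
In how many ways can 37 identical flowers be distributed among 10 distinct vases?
C(37+10-1, 10-1) = C(46, 9) = 1101716330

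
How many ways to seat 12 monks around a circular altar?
Circular: fix one position, arrange the rest. (12-1)! = 39916800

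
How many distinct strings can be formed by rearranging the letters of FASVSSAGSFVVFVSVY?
17! / (3! × 1! × 5! × 1! × 5! × 2!) = 2058376320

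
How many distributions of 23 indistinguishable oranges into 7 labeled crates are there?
C(23+7-1, 7-1) = C(29, 6) = 475020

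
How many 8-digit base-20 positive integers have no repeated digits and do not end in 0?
Last digit: 19 nonzero choices. First digit: 18 (nonzero, ≠last). Middle 6: P(18,6) = 13366080. Total = 4571199360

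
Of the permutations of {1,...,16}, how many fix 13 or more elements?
Exactly j fixed points: C(16,j)·!(16-j); sum over j ≥ 13 (derangement numbers via !m = (m-1)·(!(m-1) + !(m-2)): !0..!3 = 1, 0, 1, 2). Σ_{j=13}^{16} C(16,j)·!(16-j) = C(16,13)·!3 + C(16,14)·!2 + C(16,15)·!1 + C(16,16)·!0 = 560·2 + 120·1 + 16·0 + 1·1 = 1241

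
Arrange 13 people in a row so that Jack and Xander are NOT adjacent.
Total - adjacent = 13! - (13-1)!×2 = 6227020800 - 958003200 = 5269017600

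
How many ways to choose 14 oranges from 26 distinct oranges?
C(26,14) = 26!/(14!×12!) = 9657700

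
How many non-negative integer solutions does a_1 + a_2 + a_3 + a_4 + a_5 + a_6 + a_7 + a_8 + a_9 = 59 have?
C(59+9-1, 9-1) = C(67, 8) = 6522361560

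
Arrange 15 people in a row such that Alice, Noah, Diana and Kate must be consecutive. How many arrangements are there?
Treat the 4 as one block: (15-4+1)! × 4! = 479001600 × 24 = 11496038400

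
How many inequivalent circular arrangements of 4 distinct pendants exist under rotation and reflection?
(4-1)!/2 = 6/2 = 3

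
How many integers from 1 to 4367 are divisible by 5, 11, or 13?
⌊4367/5⌋+⌊4367/11⌋+⌊4367/13⌋ - ⌊4367/55⌋-⌊4367/65⌋-⌊4367/143⌋ + ⌊4367/715⌋ = 873+397+335 - 79-67-30 + 6 = 1435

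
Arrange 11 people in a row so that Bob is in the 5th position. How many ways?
Fix one position: (11-1)! = 3628800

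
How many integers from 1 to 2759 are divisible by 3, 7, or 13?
⌊2759/3⌋+⌊2759/7⌋+⌊2759/13⌋ - ⌊2759/21⌋-⌊2759/39⌋-⌊2759/91⌋ + ⌊2759/273⌋ = 919+394+212 - 131-70-30 + 10 = 1304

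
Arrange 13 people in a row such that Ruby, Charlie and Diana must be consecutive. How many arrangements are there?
Treat the 3 as one block: (13-3+1)! × 3! = 39916800 × 6 = 239500800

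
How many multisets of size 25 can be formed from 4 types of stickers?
C(25+4-1, 4-1) = C(28, 3) = 3276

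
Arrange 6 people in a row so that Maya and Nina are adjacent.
Treat as block: (6-1)! × 2! = 120 × 2 = 240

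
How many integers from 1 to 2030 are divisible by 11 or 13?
⌊2030/11⌋ + ⌊2030/13⌋ - ⌊2030/143⌋ = 184 + 156 - 14 = 326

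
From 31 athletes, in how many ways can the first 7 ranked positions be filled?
P(31,7) = 31!/(31-7)! = 13253058000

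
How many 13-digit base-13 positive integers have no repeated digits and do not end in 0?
Last digit: 12 nonzero choices. First digit: 11 (nonzero, ≠last). Middle 11: P(11,11) = 39916800. Total = 5269017600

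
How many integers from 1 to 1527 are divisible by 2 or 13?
⌊1527/2⌋ + ⌊1527/13⌋ - ⌊1527/26⌋ = 763 + 117 - 58 = 822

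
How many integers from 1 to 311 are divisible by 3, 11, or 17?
⌊311/3⌋+⌊311/11⌋+⌊311/17⌋ - ⌊311/33⌋-⌊311/51⌋-⌊311/187⌋ + ⌊311/561⌋ = 103+28+18 - 9-6-1 + 0 = 133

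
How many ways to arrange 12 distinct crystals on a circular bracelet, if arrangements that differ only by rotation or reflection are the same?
(12-1)!/2 = 39916800/2 = 19958400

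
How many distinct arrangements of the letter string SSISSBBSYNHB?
12! / (1! × 1! × 1! × 1! × 3! × 5!) = 665280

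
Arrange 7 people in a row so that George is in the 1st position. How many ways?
Fix one position: (7-1)! = 720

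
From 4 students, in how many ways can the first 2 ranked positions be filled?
P(4,2) = 4!/(4-2)! = 12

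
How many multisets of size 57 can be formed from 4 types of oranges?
C(57+4-1, 4-1) = C(60, 3) = 34220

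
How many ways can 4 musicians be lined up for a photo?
4! = 24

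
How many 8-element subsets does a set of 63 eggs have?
C(63,8) = 63!/(8!×55!) = 3872894697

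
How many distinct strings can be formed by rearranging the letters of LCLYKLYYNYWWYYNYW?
17! / (2! × 7! × 1! × 3! × 1! × 3!) = 980179200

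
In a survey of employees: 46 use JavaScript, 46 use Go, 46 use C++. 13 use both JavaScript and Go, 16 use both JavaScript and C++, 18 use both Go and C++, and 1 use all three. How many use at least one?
|A∪B∪C| = 46+46+46-13-16-18+1 = 92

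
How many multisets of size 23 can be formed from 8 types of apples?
C(23+8-1, 8-1) = C(30, 7) = 2035800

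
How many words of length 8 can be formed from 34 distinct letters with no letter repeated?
P(34,8) = 34!/(34-8)! = 732058145280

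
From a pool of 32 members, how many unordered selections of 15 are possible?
C(32,15) = 32!/(15!×17!) = 565722720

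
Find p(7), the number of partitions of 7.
Pentagonal recurrence p(n) = p(n-1) + p(n-2) - p(n-5) - p(n-7) + p(n-12) + p(n-15) - ... gives p(0..6) = 1, 1, 2, 3, 5, 7, 11. p(7) = p(6) + p(5) - p(2) - p(0) = 11 + 7 - 2 - 1 = 15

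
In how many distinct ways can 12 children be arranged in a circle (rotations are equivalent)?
Circular: fix one position, arrange the rest. (12-1)! = 39916800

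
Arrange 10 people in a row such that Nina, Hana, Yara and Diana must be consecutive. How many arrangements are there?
Treat the 4 as one block: (10-4+1)! × 4! = 5040 × 24 = 120960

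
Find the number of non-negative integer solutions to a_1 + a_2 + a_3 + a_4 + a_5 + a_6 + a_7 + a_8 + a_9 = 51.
C(51+9-1, 9-1) = C(59, 8) = 2217471399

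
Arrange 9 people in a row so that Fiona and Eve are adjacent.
Treat as block: (9-1)! × 2! = 40320 × 2 = 80640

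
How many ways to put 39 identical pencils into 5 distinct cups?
C(39+5-1, 5-1) = C(43, 4) = 123410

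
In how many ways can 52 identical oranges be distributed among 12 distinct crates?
C(52+12-1, 12-1) = C(63, 11) = 615790256823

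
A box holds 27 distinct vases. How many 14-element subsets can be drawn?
C(27,14) = 27!/(14!×13!) = 20058300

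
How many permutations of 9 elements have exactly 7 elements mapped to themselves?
Choose the 7 fixed points C(9,7) = 36, derange the rest: !2 = Σ_{j=0}^{2} (-1)^j·2!/j! = 2 - 2 + 1 = 1. Product = 36 × 1 = 36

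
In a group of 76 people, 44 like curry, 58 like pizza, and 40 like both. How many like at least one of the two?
|A∪B| = |A| + |B| - |A∩B| = 44 + 58 - 40 = 62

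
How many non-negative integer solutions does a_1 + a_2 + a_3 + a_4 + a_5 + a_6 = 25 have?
C(25+6-1, 6-1) = C(30, 5) = 142506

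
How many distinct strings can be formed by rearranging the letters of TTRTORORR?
9! / (4! × 2! × 3!) = 1260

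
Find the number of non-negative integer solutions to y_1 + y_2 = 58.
C(58+2-1, 2-1) = C(59, 1) = 59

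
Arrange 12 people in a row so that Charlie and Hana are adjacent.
Treat as block: (12-1)! × 2! = 39916800 × 2 = 79833600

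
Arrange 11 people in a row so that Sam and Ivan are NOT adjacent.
Total - adjacent = 11! - (11-1)!×2 = 39916800 - 7257600 = 32659200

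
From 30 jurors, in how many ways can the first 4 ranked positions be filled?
P(30,4) = 30!/(30-4)! = 657720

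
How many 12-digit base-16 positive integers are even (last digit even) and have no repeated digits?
Last∈{0,2,4,6,8,10,12,14}. Last=0: 54486432000. Last nonzero: 7×14×P(14,10) = 355978022400. Total = 410464454400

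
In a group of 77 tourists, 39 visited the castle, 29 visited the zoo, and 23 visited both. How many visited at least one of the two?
|A∪B| = |A| + |B| - |A∩B| = 39 + 29 - 23 = 45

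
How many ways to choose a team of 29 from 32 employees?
C(32,29) = 32!/(29!×3!) = 4960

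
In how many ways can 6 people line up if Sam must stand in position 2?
Fix one position: (6-1)! = 120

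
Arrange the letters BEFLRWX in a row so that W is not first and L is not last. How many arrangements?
By inclusion-exclusion: 7! - 2×(7-1)! + (7-2)! = 5040 - 1440 + 120 = 3720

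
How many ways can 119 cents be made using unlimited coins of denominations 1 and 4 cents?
Coefficient of x^119 in 1/(1-x^1) · 1/(1-x^4). Use j coins of 4 for j = 0..⌊119/4⌋ = 29, the rest in 1s: 29 + 1 = 30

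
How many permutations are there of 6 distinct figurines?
6! = 720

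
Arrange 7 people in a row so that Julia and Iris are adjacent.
Treat as block: (7-1)! × 2! = 720 × 2 = 1440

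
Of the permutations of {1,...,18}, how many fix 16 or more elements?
Exactly j fixed points: C(18,j)·!(18-j); sum over j ≥ 16 (derangement numbers via !m = (m-1)·(!(m-1) + !(m-2)): !0..!2 = 1, 0, 1). Σ_{j=16}^{18} C(18,j)·!(18-j) = C(18,16)·!2 + C(18,17)·!1 + C(18,18)·!0 = 153·1 + 18·0 + 1·1 = 154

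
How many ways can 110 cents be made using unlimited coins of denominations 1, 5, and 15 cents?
Coefficient of x^110 in 1/(1-x^1) · 1/(1-x^5) · 1/(1-x^15). Case on j = number of 15-cent coins (j = 0..7); remainder r = 110 - 15j is made from {1,5} in ⌊r/5⌋+1 ways. r = 110, 95, 80, 65, 50, 35, 20, 5 → 23 + 20 + 17 + 14 + 11 + 8 + 5 + 2 = 100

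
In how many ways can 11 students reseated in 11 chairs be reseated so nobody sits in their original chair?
!11 = Σ_{j=0}^{11} (-1)^j·11!/j! = 39916800 - 39916800 + 19958400 - 6652800 + 1663200 - 332640 + 55440 - 7920 + 990 - 110 + 11 - 1 = 14684570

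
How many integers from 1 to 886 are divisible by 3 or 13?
⌊886/3⌋ + ⌊886/13⌋ - ⌊886/39⌋ = 295 + 68 - 22 = 341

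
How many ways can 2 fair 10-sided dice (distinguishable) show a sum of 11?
Coefficient of x^11 in (x + x² + ... + x^10)^2. By inclusion-exclusion on dice exceeding 10: Σ_j (-1)^j C(2,j)·C(11-1-10j, 1) = C(2,0)·C(10,1) = 1·10 = 10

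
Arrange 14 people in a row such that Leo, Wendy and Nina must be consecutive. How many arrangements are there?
Treat the 3 as one block: (14-3+1)! × 3! = 479001600 × 6 = 2874009600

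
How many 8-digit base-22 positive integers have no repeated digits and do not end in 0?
Last digit: 21 nonzero choices. First digit: 20 (nonzero, ≠last). Middle 6: P(20,6) = 27907200. Total = 11721024000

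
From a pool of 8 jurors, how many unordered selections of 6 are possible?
C(8,6) = 8!/(6!×2!) = 28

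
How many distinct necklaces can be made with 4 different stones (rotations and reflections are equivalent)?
(4-1)!/2 = 6/2 = 3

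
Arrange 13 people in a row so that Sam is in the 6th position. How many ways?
Fix one position: (13-1)! = 479001600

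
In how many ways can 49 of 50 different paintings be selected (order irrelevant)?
C(50,49) = 50!/(49!×1!) = 50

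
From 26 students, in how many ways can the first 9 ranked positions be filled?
P(26,9) = 26!/(26-9)! = 1133836704000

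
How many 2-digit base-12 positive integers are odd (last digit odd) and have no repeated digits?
Last∈{1,3,5,7,9,11}. Last=0: 0. Last nonzero: 6×10×P(10,0) = 60. Total = 60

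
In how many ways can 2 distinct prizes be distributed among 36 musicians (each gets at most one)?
P(36,2) = 36!/(36-2)! = 1260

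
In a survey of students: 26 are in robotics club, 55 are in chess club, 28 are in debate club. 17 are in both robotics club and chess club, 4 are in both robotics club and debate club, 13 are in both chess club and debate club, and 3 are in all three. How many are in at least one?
|A∪B∪C| = 26+55+28-17-4-13+3 = 78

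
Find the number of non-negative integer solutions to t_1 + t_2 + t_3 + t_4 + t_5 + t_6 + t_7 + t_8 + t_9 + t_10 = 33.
C(33+10-1, 10-1) = C(42, 9) = 445891810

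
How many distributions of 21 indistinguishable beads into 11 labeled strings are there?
C(21+11-1, 11-1) = C(31, 10) = 44352165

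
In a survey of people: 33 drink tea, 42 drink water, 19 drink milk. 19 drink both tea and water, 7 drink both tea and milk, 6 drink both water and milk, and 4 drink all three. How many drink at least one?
|A∪B∪C| = 33+42+19-19-7-6+4 = 66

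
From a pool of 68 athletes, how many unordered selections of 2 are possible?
C(68,2) = 68!/(2!×66!) = 2278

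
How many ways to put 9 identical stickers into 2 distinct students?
C(9+2-1, 2-1) = C(10, 1) = 10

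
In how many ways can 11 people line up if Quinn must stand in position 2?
Fix one position: (11-1)! = 3628800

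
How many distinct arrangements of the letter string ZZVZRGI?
7! / (1! × 3! × 1! × 1! × 1!) = 840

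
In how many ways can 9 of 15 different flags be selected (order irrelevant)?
C(15,9) = 15!/(9!×6!) = 5005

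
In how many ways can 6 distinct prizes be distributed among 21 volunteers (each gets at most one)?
P(21,6) = 21!/(21-6)! = 39070080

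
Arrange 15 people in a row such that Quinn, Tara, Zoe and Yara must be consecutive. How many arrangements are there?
Treat the 4 as one block: (15-4+1)! × 4! = 479001600 × 24 = 11496038400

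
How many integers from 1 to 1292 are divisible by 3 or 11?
⌊1292/3⌋ + ⌊1292/11⌋ - ⌊1292/33⌋ = 430 + 117 - 39 = 508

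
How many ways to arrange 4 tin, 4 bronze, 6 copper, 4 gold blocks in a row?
18! / (4! × 4! × 6! × 4!) = 643242600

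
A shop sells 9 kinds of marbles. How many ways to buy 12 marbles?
C(12+9-1, 9-1) = C(20, 8) = 125970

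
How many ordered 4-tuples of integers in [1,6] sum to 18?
Coefficient of x^18 in (x + x² + ... + x^6)^4. By inclusion-exclusion on dice exceeding 6: Σ_j (-1)^j C(4,j)·C(18-1-6j, 3) = C(4,0)·C(17,3) - C(4,1)·C(11,3) + C(4,2)·C(5,3) = 1·680 - 4·165 + 6·10 = 80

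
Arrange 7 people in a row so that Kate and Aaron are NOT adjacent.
Total - adjacent = 7! - (7-1)!×2 = 5040 - 1440 = 3600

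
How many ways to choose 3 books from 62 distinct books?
C(62,3) = 62!/(3!×59!) = 37820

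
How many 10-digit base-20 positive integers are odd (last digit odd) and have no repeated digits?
Last∈{1,3,5,7,9,11,13,15,17,19}. Last=0: 0. Last nonzero: 10×18×P(18,8) = 317578060800. Total = 317578060800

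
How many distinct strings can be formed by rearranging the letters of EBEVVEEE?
8! / (5! × 2! × 1!) = 168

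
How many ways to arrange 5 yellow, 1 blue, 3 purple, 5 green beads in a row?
14! / (5! × 1! × 3! × 5!) = 1009008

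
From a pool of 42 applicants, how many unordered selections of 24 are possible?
C(42,24) = 42!/(24!×18!) = 353697121050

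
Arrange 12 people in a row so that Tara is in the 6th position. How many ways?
Fix one position: (12-1)! = 39916800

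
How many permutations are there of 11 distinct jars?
11! = 39916800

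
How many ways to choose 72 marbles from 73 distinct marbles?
C(73,72) = 73!/(72!×1!) = 73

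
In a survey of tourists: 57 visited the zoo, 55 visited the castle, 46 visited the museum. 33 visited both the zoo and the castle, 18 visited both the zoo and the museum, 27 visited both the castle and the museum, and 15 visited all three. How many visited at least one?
|A∪B∪C| = 57+55+46-33-18-27+15 = 95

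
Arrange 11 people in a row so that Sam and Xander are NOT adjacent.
Total - adjacent = 11! - (11-1)!×2 = 39916800 - 7257600 = 32659200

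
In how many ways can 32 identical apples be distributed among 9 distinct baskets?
C(32+9-1, 9-1) = C(40, 8) = 76904685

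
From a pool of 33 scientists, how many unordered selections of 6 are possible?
C(33,6) = 33!/(6!×27!) = 1107568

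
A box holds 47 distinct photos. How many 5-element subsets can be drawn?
C(47,5) = 47!/(5!×42!) = 1533939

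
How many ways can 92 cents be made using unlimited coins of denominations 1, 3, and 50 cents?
Coefficient of x^92 in 1/(1-x^1) · 1/(1-x^3) · 1/(1-x^50). Case on j = number of 50-cent coins (j = 0..1); remainder r = 92 - 50j is made from {1,3} in ⌊r/3⌋+1 ways. r = 92, 42 → 31 + 15 = 46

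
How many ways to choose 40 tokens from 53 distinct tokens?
C(53,40) = 53!/(40!×13!) = 841392966470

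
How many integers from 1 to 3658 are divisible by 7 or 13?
⌊3658/7⌋ + ⌊3658/13⌋ - ⌊3658/91⌋ = 522 + 281 - 40 = 763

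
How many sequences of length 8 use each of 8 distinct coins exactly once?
8! = 40320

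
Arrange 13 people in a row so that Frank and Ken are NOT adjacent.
Total - adjacent = 13! - (13-1)!×2 = 6227020800 - 958003200 = 5269017600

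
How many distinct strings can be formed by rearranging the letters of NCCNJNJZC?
9! / (1! × 3! × 2! × 3!) = 5040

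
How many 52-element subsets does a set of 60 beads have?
C(60,52) = 60!/(52!×8!) = 2558620845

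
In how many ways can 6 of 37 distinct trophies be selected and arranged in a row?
P(37,6) = 37!/(37-6)! = 1673844480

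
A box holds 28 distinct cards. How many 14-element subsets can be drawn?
C(28,14) = 28!/(14!×14!) = 40116600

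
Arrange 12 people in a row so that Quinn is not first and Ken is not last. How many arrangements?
By inclusion-exclusion: 12! - 2×(12-1)! + (12-2)! = 479001600 - 79833600 + 3628800 = 402796800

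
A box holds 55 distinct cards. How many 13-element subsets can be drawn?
C(55,13) = 55!/(13!×42!) = 1451182990950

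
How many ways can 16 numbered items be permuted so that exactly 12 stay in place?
Choose the 12 fixed points C(16,12) = 1820, derange the rest: !4 = Σ_{j=0}^{4} (-1)^j·4!/j! = 24 - 24 + 12 - 4 + 1 = 9. Product = 1820 × 9 = 16380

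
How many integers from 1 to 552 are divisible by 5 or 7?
⌊552/5⌋ + ⌊552/7⌋ - ⌊552/35⌋ = 110 + 78 - 15 = 173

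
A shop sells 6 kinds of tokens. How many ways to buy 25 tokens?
C(25+6-1, 6-1) = C(30, 5) = 142506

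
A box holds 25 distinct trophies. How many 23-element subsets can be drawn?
C(25,23) = 25!/(23!×2!) = 300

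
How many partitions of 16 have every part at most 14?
Let r_j(i) = number of partitions of i into parts ≤ j, for i = 0..16. r_1(i) = 1 for all i; r_j(i) = r_{j-1}(i) + r_j(i-j). Rows j = 2..14: ≤2: 1 1 2 2 3 3 4 4 5 5 6 6 7 7 8 8 9; ≤3: 1 1 2 3 4 5 7 8 10 12 14 16 19 21 24 27 30; ≤4: 1 1 2 3 5 6 9 11 15 18 23 27 34 39 47 54 64; ≤5: 1 1 2 3 5 7 10 13 18 23 30 37 47 57 70 84 101; ≤6: 1 1 2 3 5 7 11 14 20 26 35 44 58 71 90 110 136; ≤7: 1 1 2 3 5 7 11 15 21 28 38 49 65 82 105 131 164; ≤8: 1 1 2 3 5 7 11 15 22 29 40 52 70 89 116 146 186; ≤9: 1 1 2 3 5 7 11 15 22 30 41 54 73 94 123 157 201; ≤10: 1 1 2 3 5 7 11 15 22 30 42 55 75 97 128 164 212; ≤11: 1 1 2 3 5 7 11 15 22 30 42 56 76 99 131 169 219; ≤12: 1 1 2 3 5 7 11 15 22 30 42 56 77 100 133 172 224; ≤13: 1 1 2 3 5 7 11 15 22 30 42 56 77 101 134 174 227; ≤14: 1 1 2 3 5 7 11 15 22 30 42 56 77 101 135 175 229. r_14(16) = 229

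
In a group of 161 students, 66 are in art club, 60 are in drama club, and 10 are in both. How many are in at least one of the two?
|A∪B| = |A| + |B| - |A∩B| = 66 + 60 - 10 = 116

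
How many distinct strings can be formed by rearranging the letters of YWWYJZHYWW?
10! / (4! × 1! × 3! × 1! × 1!) = 25200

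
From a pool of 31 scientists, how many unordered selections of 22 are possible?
C(31,22) = 31!/(22!×9!) = 20160075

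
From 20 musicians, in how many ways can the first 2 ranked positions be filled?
P(20,2) = 20!/(20-2)! = 380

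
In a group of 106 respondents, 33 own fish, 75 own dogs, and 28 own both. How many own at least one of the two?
|A∪B| = |A| + |B| - |A∩B| = 33 + 75 - 28 = 80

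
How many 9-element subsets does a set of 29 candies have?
C(29,9) = 29!/(9!×20!) = 10015005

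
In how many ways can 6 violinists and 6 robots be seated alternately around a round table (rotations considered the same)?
Fix one of the violinists: (6-1)! ways for the remaining violinists, × 6! ways for the robots = 120 × 720 = 86400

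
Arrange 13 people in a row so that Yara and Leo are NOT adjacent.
Total - adjacent = 13! - (13-1)!×2 = 6227020800 - 958003200 = 5269017600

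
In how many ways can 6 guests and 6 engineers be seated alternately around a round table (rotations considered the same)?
Fix one of the guests: (6-1)! ways for the remaining guests, × 6! ways for the engineers = 120 × 720 = 86400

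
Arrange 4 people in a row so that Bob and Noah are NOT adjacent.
Total - adjacent = 4! - (4-1)!×2 = 24 - 12 = 12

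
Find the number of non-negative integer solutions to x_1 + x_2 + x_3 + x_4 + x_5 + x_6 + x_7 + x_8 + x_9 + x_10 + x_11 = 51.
C(51+11-1, 11-1) = C(61, 10) = 90177170226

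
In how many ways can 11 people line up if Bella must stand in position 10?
Fix one position: (11-1)! = 3628800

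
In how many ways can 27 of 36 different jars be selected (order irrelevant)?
C(36,27) = 36!/(27!×9!) = 94143280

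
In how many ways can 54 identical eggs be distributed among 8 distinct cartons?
C(54+8-1, 8-1) = C(61, 7) = 436270780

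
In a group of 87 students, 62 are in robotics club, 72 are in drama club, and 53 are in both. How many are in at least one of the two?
|A∪B| = |A| + |B| - |A∩B| = 62 + 72 - 53 = 81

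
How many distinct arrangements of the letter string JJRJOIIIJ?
9! / (4! × 1! × 1! × 3!) = 2520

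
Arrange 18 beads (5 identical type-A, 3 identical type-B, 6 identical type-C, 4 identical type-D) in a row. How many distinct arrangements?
18! / (5! × 3! × 6! × 4!) = 514594080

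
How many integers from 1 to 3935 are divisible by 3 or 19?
⌊3935/3⌋ + ⌊3935/19⌋ - ⌊3935/57⌋ = 1311 + 207 - 69 = 1449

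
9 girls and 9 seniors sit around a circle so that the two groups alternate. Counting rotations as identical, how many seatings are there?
Fix one of the girls: (9-1)! ways for the remaining girls, × 9! ways for the seniors = 40320 × 362880 = 14631321600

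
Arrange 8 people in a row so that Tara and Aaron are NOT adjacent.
Total - adjacent = 8! - (8-1)!×2 = 40320 - 10080 = 30240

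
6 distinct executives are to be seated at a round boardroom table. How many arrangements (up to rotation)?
Circular: fix one position, arrange the rest. (6-1)! = 120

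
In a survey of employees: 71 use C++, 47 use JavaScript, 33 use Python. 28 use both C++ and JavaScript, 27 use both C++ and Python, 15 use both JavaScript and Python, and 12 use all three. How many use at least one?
|A∪B∪C| = 71+47+33-28-27-15+12 = 93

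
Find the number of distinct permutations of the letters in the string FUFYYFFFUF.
10! / (6! × 2! × 2!) = 1260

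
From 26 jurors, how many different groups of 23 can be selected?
C(26,23) = 26!/(23!×3!) = 2600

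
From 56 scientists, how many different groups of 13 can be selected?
C(56,13) = 56!/(13!×43!) = 1889912732400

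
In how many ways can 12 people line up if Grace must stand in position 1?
Fix one position: (12-1)! = 39916800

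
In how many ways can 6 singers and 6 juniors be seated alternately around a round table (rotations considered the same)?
Fix one of the singers: (6-1)! ways for the remaining singers, × 6! ways for the juniors = 120 × 720 = 86400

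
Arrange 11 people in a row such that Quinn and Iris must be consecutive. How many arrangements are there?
Treat the 2 as one block: (11-2+1)! × 2! = 3628800 × 2 = 7257600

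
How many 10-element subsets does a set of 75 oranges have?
C(75,10) = 75!/(10!×65!) = 828931106355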